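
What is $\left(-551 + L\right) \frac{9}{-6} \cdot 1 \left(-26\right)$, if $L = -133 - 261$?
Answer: $-36855$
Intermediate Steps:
$L = -394$
$\left(-551 + L\right) \frac{9}{-6} \cdot 1 \left(-26\right) = \left(-551 - 394\right) \frac{9}{-6} \cdot 1 \left(-26\right) = - 945 \cdot 9 \left(- \frac{1}{6}\right) \left(-26\right) = - 945 \left(\left(- \frac{3}{2}\right) \left(-26\right)\right) = \left(-945\right) 39 = -36855$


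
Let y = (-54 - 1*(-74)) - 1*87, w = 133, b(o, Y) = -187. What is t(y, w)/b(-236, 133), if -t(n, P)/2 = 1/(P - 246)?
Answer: -2/21131 ≈ -9.4648e-5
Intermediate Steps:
y = -67 (y = (-54 + 74) - 87 = 20 - 87 = -67)
t(n, P) = -2/(-246 + P) (t(n, P) = -2/(P - 246) = -2/(-246 + P))
t(y, w)/b(-236, 133) = -2/(-246 + 133)/(-187) = -2/(-113)*(-1/187) = -2*(-1/113)*(-1/187) = (2/113)*(-1/187) = -2/21131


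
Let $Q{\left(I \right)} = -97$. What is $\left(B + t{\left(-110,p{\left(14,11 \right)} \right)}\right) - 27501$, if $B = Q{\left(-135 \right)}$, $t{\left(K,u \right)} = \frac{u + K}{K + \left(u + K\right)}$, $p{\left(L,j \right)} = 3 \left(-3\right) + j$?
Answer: $- \frac{3008128}{109} \approx -27598.0$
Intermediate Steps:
$p{\left(L,j \right)} = -9 + j$
$t{\left(K,u \right)} = \frac{K + u}{u + 2 K}$ ($t{\left(K,u \right)} = \frac{K + u}{K + \left(K + u\right)} = \frac{K + u}{u + 2 K}$)
$B = -97$
$\left(B + t{\left(-110,p{\left(14,11 \right)} \right)}\right) - 27501 = \left(-97 + \frac{-110 + \left(-9 + 11\right)}{\left(-9 + 11\right) + 2 \left(-110\right)}\right) - 27501 = \left(-97 + \frac{-110 + 2}{2 - 220}\right) - 27501 = \left(-97 + \frac{1}{-218} \left(-108\right)\right) - 27501 = \left(-97 - - \frac{54}{109}\right) - 27501 = \left(-97 + \frac{54}{109}\right) - 27501 = - \frac{10519}{109} - 27501 = - \frac{3008128}{109}$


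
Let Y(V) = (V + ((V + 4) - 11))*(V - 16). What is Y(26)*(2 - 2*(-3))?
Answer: 3600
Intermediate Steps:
Y(V) = (-16 + V)*(-7 + 2*V) (Y(V) = (V + ((4 + V) - 11))*(-16 + V) = (V + (-7 + V))*(-16 + V) = (-7 + 2*V)*(-16 + V) = (-16 + V)*(-7 + 2*V))
Y(26)*(2 - 2*(-3)) = (112 - 39*26 + 2*26²)*(2 - 2*(-3)) = (112 - 1014 + 2*676)*(2 + 6) = (112 - 1014 + 1352)*8 = 450*8 = 3600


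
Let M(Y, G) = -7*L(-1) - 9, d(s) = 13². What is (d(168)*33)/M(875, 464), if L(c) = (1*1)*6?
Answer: -1859/17 ≈ -109.35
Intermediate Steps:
L(c) = 6 (L(c) = 1*6 = 6)
d(s) = 169
M(Y, G) = -51 (M(Y, G) = -7*6 - 9 = -42 - 9 = -51)
(d(168)*33)/M(875, 464) = (169*33)/(-51) = 5577*(-1/51) = -1859/17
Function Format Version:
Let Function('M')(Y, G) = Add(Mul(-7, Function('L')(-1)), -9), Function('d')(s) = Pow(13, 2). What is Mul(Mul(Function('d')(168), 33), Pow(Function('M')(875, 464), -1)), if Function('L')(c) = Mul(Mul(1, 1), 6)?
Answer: Rational(-1859, 17) ≈ -109.35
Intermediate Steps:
Function('L')(c) = 6 (Function('L')(c) = Mul(1, 6) = 6)
Function('d')(s) = 169
Function('M')(Y, G) = -51 (Function('M')(Y, G) = Add(Mul(-7, 6), -9) = Add(-42, -9) = -51)
Mul(Mul(Function('d')(168), 33), Pow(Function('M')(875, 464), -1)) = Mul(Mul(169, 33), Pow(-51, -1)) = Mul(5577, Rational(-1, 51)) = Rational(-1859, 17)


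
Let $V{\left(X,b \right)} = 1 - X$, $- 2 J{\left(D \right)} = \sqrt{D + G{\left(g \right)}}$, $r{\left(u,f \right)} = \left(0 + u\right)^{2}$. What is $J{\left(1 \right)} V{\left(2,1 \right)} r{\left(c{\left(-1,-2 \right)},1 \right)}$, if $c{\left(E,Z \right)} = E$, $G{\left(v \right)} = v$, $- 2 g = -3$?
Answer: $\frac{\sqrt{10}}{4} \approx 0.79057$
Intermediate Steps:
$g = \frac{3}{2}$ ($g = \left(- \frac{1}{2}\right) \left(-3\right) = \frac{3}{2} \approx 1.5$)
$r{\left(u,f \right)} = u^{2}$
$J{\left(D \right)} = - \frac{\sqrt{\frac{3}{2} + D}}{2}$ ($J{\left(D \right)} = - \frac{\sqrt{D + \frac{3}{2}}}{2} = - \frac{\sqrt{\frac{3}{2} + D}}{2}$)
$J{\left(1 \right)} V{\left(2,1 \right)} r{\left(c{\left(-1,-2 \right)},1 \right)} = - \frac{\sqrt{6 + 4 \cdot 1}}{4} \left(1 - 2\right) \left(-1\right)^{2} = - \frac{\sqrt{6 + 4}}{4} \left(1 - 2\right) 1 = - \frac{\sqrt{10}}{4} \left(-1\right) 1 = \frac{\sqrt{10}}{4} \cdot 1 = \frac{\sqrt{10}}{4}$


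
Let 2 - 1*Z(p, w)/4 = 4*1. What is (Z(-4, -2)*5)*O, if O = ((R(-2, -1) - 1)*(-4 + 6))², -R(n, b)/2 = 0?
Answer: -160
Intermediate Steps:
Z(p, w) = -8 (Z(p, w) = 8 - 16 = -8)
R(n, b) = 0 (R(n, b) = -2*0 = 0)
O = 4 (O = ((0 - 1)*(-4 + 6))² = (-1*2)² = (-2)² = 4)
(Z(-4, -2)*5)*O = -8*5*4 = -40*4 = -160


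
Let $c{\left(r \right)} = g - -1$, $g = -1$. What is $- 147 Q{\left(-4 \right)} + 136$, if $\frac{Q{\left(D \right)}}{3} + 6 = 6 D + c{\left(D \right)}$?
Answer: $13366$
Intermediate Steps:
$c{\left(r \right)} = 0$ ($c{\left(r \right)} = -1 - -1 = -1 + 1 = 0$)
$Q{\left(D \right)} = -18 + 18 D$ ($Q{\left(D \right)} = -18 + 3 \left(6 D + 0\right) = -18 + 3 \cdot 6 D = -18 + 18 D$)
$- 147 Q{\left(-4 \right)} + 136 = - 147 \left(-18 + 18 \left(-4\right)\right) + 136 = - 147 \left(-18 - 72\right) + 136 = \left(-147\right) \left(-90\right) + 136 = 13230 + 136 = 13366$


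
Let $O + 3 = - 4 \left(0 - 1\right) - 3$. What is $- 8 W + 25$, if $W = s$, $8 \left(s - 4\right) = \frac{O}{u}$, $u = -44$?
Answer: $- \frac{155}{22} \approx -7.0455$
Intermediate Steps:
$O = -2$ ($O = -3 - \left(3 + 4 \left(0 - 1\right)\right) = -3 - -1 = -3 + \left(4 - 3\right) = -3 + 1 = -2$)
$s = \frac{705}{176}$ ($s = 4 + \frac{\left(-2\right) \frac{1}{-44}}{8} = 4 + \frac{\left(-2\right) \left(- \frac{1}{44}\right)}{8} = 4 + \frac{1}{8} \cdot \frac{1}{22} = 4 + \frac{1}{176} = \frac{705}{176} \approx 4.0057$)
$W = \frac{705}{176} \approx 4.0057$
$- 8 W + 25 = \left(-8\right) \frac{705}{176} + 25 = - \frac{705}{22} + 25 = - \frac{155}{22}$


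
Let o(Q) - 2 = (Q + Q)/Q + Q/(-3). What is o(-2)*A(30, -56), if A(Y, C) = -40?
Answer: -560/3 ≈ -186.67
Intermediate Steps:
o(Q) = 4 - Q/3 (o(Q) = 2 + ((Q + Q)/Q + Q/(-3)) = 2 + ((2*Q)/Q + Q*(-⅓)) = 2 + (2 - Q/3) = 4 - Q/3)
o(-2)*A(30, -56) = (4 - ⅓*(-2))*(-40) = (4 + ⅔)*(-40) = (14/3)*(-40) = -560/3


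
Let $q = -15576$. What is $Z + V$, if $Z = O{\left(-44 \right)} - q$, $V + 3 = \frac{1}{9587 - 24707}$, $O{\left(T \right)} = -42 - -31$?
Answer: $\frac{235297439}{15120} \approx 15562.0$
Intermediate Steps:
$O{\left(T \right)} = -11$ ($O{\left(T \right)} = -42 + 31 = -11$)
$V = - \frac{45361}{15120}$ ($V = -3 + \frac{1}{9587 - 24707} = -3 + \frac{1}{-15120} = -3 - \frac{1}{15120} = - \frac{45361}{15120} \approx -3.0001$)
$Z = 15565$ ($Z = -11 - -15576 = -11 + 15576 = 15565$)
$Z + V = 15565 - \frac{45361}{15120} = \frac{235297439}{15120}$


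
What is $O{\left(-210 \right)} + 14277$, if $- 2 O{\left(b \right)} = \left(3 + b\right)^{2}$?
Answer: $- \frac{14295}{2} \approx -7147.5$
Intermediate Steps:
$O{\left(b \right)} = - \frac{\left(3 + b\right)^{2}}{2}$
$O{\left(-210 \right)} + 14277 = - \frac{\left(3 - 210\right)^{2}}{2} + 14277 = - \frac{\left(-207\right)^{2}}{2} + 14277 = \left(- \frac{1}{2}\right) 42849 + 14277 = - \frac{42849}{2} + 14277 = - \frac{14295}{2}$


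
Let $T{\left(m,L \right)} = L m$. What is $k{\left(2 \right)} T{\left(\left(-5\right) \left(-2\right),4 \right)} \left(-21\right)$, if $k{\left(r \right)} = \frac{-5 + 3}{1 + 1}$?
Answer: $840$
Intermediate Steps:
$k{\left(r \right)} = -1$ ($k{\left(r \right)} = - \frac{2}{2} = \left(-2\right) \frac{1}{2} = -1$)
$k{\left(2 \right)} T{\left(\left(-5\right) \left(-2\right),4 \right)} \left(-21\right) = - 4 \left(\left(-5\right) \left(-2\right)\right) \left(-21\right) = - 4 \cdot 10 \left(-21\right) = \left(-1\right) 40 \left(-21\right) = \left(-40\right) \left(-21\right) = 840$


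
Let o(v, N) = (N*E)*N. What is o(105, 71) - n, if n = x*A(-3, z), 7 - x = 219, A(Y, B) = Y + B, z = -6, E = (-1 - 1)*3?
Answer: -32154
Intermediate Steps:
E = -6 (E = -2*3 = -6)
A(Y, B) = B + Y
x = -212 (x = 7 - 1*219 = 7 - 219 = -212)
o(v, N) = -6*N² (o(v, N) = (N*(-6))*N = (-6*N)*N = -6*N²)
n = 1908 (n = -212*(-6 - 3) = -212*(-9) = 1908)
o(105, 71) - n = -6*71² - 1*1908 = -6*5041 - 1908 = -30246 - 1908 = -32154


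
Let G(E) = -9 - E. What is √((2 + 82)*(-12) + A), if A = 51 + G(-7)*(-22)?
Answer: I*√913 ≈ 30.216*I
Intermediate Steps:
A = 95 (A = 51 + (-9 - 1*(-7))*(-22) = 51 + (-9 + 7)*(-22) = 51 - 2*(-22) = 51 + 44 = 95)
√((2 + 82)*(-12) + A) = √((2 + 82)*(-12) + 95) = √(84*(-12) + 95) = √(-1008 + 95) = √(-913) = I*√913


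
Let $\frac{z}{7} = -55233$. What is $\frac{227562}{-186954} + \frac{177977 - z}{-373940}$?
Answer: $- \frac{7943760763}{2912899115} \approx -2.7271$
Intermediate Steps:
$z = -386631$ ($z = 7 \left(-55233\right) = -386631$)
$\frac{227562}{-186954} + \frac{177977 - z}{-373940} = \frac{227562}{-186954} + \frac{177977 - -386631}{-373940} = 227562 \left(- \frac{1}{186954}\right) + \left(177977 + 386631\right) \left(- \frac{1}{373940}\right) = - \frac{37927}{31159} + 564608 \left(- \frac{1}{373940}\right) = - \frac{37927}{31159} - \frac{141152}{93485} = - \frac{7943760763}{2912899115}$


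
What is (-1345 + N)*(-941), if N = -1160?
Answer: 2357205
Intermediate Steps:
(-1345 + N)*(-941) = (-1345 - 1160)*(-941) = -2505*(-941) = 2357205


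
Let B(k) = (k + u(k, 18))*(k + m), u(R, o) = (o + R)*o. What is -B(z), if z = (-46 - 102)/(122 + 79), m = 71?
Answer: -880032376/40401 ≈ -21782.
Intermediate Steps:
u(R, o) = o*(R + o) (u(R, o) = (R + o)*o = o*(R + o))
z = -148/201 ≈ -0.73632
B(k) = (71 + k)*(324 + 19*k) (B(k) = (k + 18*(k + 18))*(k + 71) = (k + 18*(18 + k))*(71 + k) = (k + (324 + 18*k))*(71 + k) = (324 + 19*k)*(71 + k) = (71 + k)*(324 + 19*k))
-B(z) = -(23004 + 19*(-148/201)**2 + 1673*(-148/201)) = -(23004 + 19*(21904/40401) - 247604/201) = -(23004 + 416176/40401 - 247604/201) = -1*880032376/40401 = -880032376/40401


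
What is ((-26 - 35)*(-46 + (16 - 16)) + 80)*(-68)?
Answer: -196248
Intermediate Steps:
((-26 - 35)*(-46 + (16 - 16)) + 80)*(-68) = (-61*(-46 + 0) + 80)*(-68) = (-61*(-46) + 80)*(-68) = (2806 + 80)*(-68) = 2886*(-68) = -196248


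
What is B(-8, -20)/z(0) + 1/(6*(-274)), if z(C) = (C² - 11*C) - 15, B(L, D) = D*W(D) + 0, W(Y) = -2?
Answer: -4385/1644 ≈ -2.6673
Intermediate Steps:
B(L, D) = -2*D (B(L, D) = D*(-2) + 0 = -2*D + 0 = -2*D)
z(C) = -15 + C² - 11*C
B(-8, -20)/z(0) + 1/(6*(-274)) = (-2*(-20))/(-15 + 0² - 11*0) + 1/(6*(-274)) = 40/(-15 + 0 + 0) + (⅙)*(-1/274) = 40/(-15) - 1/1644 = 40*(-1/15) - 1/1644 = -8/3 - 1/1644 = -4385/1644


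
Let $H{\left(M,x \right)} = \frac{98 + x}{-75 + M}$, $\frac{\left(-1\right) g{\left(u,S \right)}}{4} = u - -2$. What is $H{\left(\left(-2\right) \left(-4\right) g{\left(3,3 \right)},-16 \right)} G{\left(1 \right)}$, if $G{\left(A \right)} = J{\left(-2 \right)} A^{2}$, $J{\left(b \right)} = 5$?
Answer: $- \frac{82}{47} \approx -1.7447$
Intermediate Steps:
$g{\left(u,S \right)} = -8 - 4 u$ ($g{\left(u,S \right)} = - 4 \left(u - -2\right) = - 4 \left(u + 2\right) = - 4 \left(2 + u\right) = -8 - 4 u$)
$H{\left(M,x \right)} = \frac{98 + x}{-75 + M}$
$G{\left(A \right)} = 5 A^{2}$
$H{\left(\left(-2\right) \left(-4\right) g{\left(3,3 \right)},-16 \right)} G{\left(1 \right)} = \frac{98 - 16}{-75 + \left(-2\right) \left(-4\right) \left(-8 - 12\right)} 5 \cdot 1^{2} = \frac{1}{-75 + 8 \left(-8 - 12\right)} 82 \cdot 5 \cdot 1 = \frac{1}{-75 + 8 \left(-20\right)} 82 \cdot 5 = \frac{1}{-75 - 160} \cdot 82 \cdot 5 = \frac{1}{-235} \cdot 82 \cdot 5 = \left(- \frac{1}{235}\right) 82 \cdot 5 = \left(- \frac{82}{235}\right) 5 = - \frac{82}{47}$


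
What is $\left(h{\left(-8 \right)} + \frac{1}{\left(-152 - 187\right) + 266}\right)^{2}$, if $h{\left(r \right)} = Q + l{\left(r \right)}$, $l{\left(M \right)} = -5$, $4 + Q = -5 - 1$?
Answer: $\frac{1201216}{5329} \approx 225.41$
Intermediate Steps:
$Q = -10$ ($Q = -4 - 6 = -10$)
$h{\left(r \right)} = -15$ ($h{\left(r \right)} = -10 - 5 = -15$)
$\left(h{\left(-8 \right)} + \frac{1}{\left(-152 - 187\right) + 266}\right)^{2} = \left(-15 + \frac{1}{\left(-152 - 187\right) + 266}\right)^{2} = \left(-15 + \frac{1}{-339 + 266}\right)^{2} = \left(-15 + \frac{1}{-73}\right)^{2} = \left(-15 - \frac{1}{73}\right)^{2} = \left(- \frac{1096}{73}\right)^{2} = \frac{1201216}{5329}$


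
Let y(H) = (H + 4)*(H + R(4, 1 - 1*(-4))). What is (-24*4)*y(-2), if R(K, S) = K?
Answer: -384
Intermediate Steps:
y(H) = (4 + H)² (y(H) = (H + 4)*(H + 4) = (4 + H)*(4 + H) = (4 + H)²)
(-24*4)*y(-2) = (-24*4)*(16 + (-2)² + 8*(-2)) = -96*(16 + 4 - 16) = -96*4 = -384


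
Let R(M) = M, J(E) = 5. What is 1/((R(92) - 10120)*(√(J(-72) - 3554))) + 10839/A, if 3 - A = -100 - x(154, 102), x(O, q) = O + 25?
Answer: 3613/94 + I*√21/2737644 ≈ 38.436 + 1.6739e-6*I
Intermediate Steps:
x(O, q) = 25 + O
A = 282 (A = 3 - (-100 - (25 + 154)) = 3 - (-100 - 1*179) = 3 - (-100 - 179) = 3 - 1*(-279) = 3 + 279 = 282)
1/((R(92) - 10120)*(√(J(-72) - 3554))) + 10839/A = 1/((92 - 10120)*(√(5 - 3554))) + 10839/282 = 1/((-10028)*(√(-3549))) + 10839*(1/282) = -(-I*√21/273)/10028 + 3613/94 = -(-1)*I*√21/2737644 + 3613/94 = I*√21/2737644 + 3613/94 = 3613/94 + I*√21/2737644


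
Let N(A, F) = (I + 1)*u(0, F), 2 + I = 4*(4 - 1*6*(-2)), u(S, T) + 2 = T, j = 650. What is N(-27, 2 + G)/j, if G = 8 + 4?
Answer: 378/325 ≈ 1.1631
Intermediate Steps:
G = 12
u(S, T) = -2 + T
I = 62 (I = -2 + 4*(4 - 1*6*(-2)) = -2 + 4*(4 - 6*(-2)) = -2 + 4*(4 + 12) = -2 + 4*16 = -2 + 64 = 62)
N(A, F) = -126 + 63*F (N(A, F) = (62 + 1)*(-2 + F) = 63*(-2 + F) = -126 + 63*F)
N(-27, 2 + G)/j = (-126 + 63*(2 + 12))/650 = (-126 + 63*14)*(1/650) = (-126 + 882)*(1/650) = 756*(1/650) = 378/325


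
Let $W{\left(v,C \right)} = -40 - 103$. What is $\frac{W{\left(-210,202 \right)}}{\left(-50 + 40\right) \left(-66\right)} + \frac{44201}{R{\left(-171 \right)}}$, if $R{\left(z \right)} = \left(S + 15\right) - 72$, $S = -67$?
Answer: $- \frac{331709}{930} \approx -356.68$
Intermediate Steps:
$W{\left(v,C \right)} = -143$ ($W{\left(v,C \right)} = -40 - 103 = -143$)
$R{\left(z \right)} = -124$ ($R{\left(z \right)} = \left(-67 + 15\right) - 72 = -52 - 72 = -124$)
$\frac{W{\left(-210,202 \right)}}{\left(-50 + 40\right) \left(-66\right)} + \frac{44201}{R{\left(-171 \right)}} = - \frac{143}{\left(-50 + 40\right) \left(-66\right)} + \frac{44201}{-124} = - \frac{143}{\left(-10\right) \left(-66\right)} + 44201 \left(- \frac{1}{124}\right) = - \frac{143}{660} - \frac{44201}{124} = \left(-143\right) \frac{1}{660} - \frac{44201}{124} = - \frac{13}{60} - \frac{44201}{124} = - \frac{331709}{930}$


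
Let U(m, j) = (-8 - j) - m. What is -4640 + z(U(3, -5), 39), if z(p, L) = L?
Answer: -4601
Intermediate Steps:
U(m, j) = -8 - j - m
-4640 + z(U(3, -5), 39) = -4640 + 39 = -4601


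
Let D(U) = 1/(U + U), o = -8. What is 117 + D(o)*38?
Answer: 917/8 ≈ 114.63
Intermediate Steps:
D(U) = 1/(2*U)
117 + D(o)*38 = 117 + ((1/2)/(-8))*38 = 117 + ((1/2)*(-1/8))*38 = 117 - 1/16*38 = 117 - 19/8 = 917/8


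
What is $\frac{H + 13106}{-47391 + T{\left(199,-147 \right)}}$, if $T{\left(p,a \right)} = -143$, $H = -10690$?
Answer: $- \frac{1208}{23767} \approx -0.050827$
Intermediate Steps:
$\frac{H + 13106}{-47391 + T{\left(199,-147 \right)}} = \frac{-10690 + 13106}{-47391 - 143} = \frac{2416}{-47534} = 2416 \left(- \frac{1}{47534}\right) = - \frac{1208}{23767}$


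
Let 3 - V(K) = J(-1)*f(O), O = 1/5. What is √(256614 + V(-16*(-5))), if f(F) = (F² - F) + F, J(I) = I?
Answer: √6415426/5 ≈ 506.57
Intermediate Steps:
O = ⅕ ≈ 0.20000
f(F) = F²
V(K) = 76/25 (V(K) = 3 - (-1)*(⅕)² = 3 - (-1)/25 = 3 - 1*(-1/25) = 3 + 1/25 = 76/25)
√(256614 + V(-16*(-5))) = √(256614 + 76/25) = √(6415426/25) = √6415426/5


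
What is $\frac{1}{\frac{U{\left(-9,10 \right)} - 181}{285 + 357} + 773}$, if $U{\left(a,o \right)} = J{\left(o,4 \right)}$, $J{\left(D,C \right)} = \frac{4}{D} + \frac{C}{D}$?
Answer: $\frac{3210}{2480429} \approx 0.0012941$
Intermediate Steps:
$U{\left(a,o \right)} = \frac{8}{o}$ ($U{\left(a,o \right)} = \frac{4 + 4}{o} = \frac{1}{o} 8 = \frac{8}{o}$)
$\frac{1}{\frac{U{\left(-9,10 \right)} - 181}{285 + 357} + 773} = \frac{1}{\frac{\frac{8}{10} - 181}{285 + 357} + 773} = \frac{1}{\frac{8 \cdot \frac{1}{10} - 181}{642} + 773} = \frac{1}{\left(\frac{4}{5} - 181\right) \frac{1}{642} + 773} = \frac{1}{\left(- \frac{901}{5}\right) \frac{1}{642} + 773} = \frac{1}{- \frac{901}{3210} + 773} = \frac{1}{\frac{2480429}{3210}} = \frac{3210}{2480429}$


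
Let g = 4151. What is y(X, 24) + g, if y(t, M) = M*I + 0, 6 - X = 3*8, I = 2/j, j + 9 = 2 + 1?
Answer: 4143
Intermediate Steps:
j = -6 (j = -9 + (2 + 1) = -9 + 3 = -6)
I = -⅓ (I = 2/(-6) = 2*(-⅙) = -⅓ ≈ -0.33333)
X = -18 (X = 6 - 3*8 = 6 - 1*24 = 6 - 24 = -18)
y(t, M) = -M/3 (y(t, M) = M*(-⅓) + 0 = -M/3 + 0 = -M/3)
y(X, 24) + g = -⅓*24 + 4151 = -8 + 4151 = 4143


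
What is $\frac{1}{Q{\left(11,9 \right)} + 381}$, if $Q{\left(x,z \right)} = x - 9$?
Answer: $\frac{1}{383} \approx 0.002611$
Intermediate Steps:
$Q{\left(x,z \right)} = -9 + x$
$\frac{1}{Q{\left(11,9 \right)} + 381} = \frac{1}{\left(-9 + 11\right) + 381} = \frac{1}{2 + 381} = \frac{1}{383}$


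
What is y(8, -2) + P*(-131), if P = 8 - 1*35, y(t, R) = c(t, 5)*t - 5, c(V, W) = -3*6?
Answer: 3388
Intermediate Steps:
c(V, W) = -18
y(t, R) = -5 - 18*t (y(t, R) = -18*t - 5 = -5 - 18*t)
P = -27 (P = 8 - 35 = -27)
y(8, -2) + P*(-131) = (-5 - 18*8) - 27*(-131) = (-5 - 144) + 3537 = -149 + 3537 = 3388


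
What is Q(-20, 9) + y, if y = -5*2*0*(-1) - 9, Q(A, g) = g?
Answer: 0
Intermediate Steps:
y = -9 (y = -0*(-1) - 9 = -5*0 - 9 = 0 - 9 = -9)
Q(-20, 9) + y = 9 - 9 = 0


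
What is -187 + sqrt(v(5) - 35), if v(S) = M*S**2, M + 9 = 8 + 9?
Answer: -187 + sqrt(165) ≈ -174.15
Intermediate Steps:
M = 8 (M = -9 + (8 + 9) = -9 + 17 = 8)
v(S) = 8*S**2
-187 + sqrt(v(5) - 35) = -187 + sqrt(8*5**2 - 35) = -187 + sqrt(8*25 - 35) = -187 + sqrt(200 - 35) = -187 + sqrt(165)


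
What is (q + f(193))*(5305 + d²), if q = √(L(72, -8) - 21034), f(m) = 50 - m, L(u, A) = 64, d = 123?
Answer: -2922062 + 61302*I*√2330 ≈ -2.9221e+6 + 2.9591e+6*I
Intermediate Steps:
q = 3*I*√2330 (q = √(64 - 21034) = √(-20970) = 3*I*√2330 ≈ 144.81*I)
(q + f(193))*(5305 + d²) = (3*I*√2330 + (50 - 1*193))*(5305 + 123²) = (3*I*√2330 + (50 - 193))*(5305 + 15129) = (3*I*√2330 - 143)*20434 = (-143 + 3*I*√2330)*20434 = -2922062 + 61302*I*√2330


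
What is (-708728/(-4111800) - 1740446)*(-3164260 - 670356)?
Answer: 3430239040205869544/513975 ≈ 6.6739e+12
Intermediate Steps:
(-708728/(-4111800) - 1740446)*(-3164260 - 670356) = (-708728*(-1/4111800) - 1740446)*(-3834616) = (88591/513975 - 1740446)*(-3834616) = -894545644259/513975*(-3834616) = 3430239040205869544/513975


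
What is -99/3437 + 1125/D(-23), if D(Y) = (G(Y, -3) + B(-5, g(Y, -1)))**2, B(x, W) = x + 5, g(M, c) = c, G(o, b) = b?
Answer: 429526/3437 ≈ 124.97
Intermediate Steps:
B(x, W) = 5 + x
D(Y) = 9 (D(Y) = (-3 + (5 - 5))**2 = (-3 + 0)**2 = (-3)**2 = 9)
-99/3437 + 1125/D(-23) = -99/3437 + 1125/9 = -99*1/3437 + 1125*(1/9) = -99/3437 + 125 = 429526/3437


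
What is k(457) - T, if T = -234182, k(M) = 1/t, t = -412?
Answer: 96482983/412 ≈ 2.3418e+5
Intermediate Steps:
k(M) = -1/412 (k(M) = 1/(-412) = -1/412)
k(457) - T = -1/412 - 1*(-234182) = -1/412 + 234182 = 96482983/412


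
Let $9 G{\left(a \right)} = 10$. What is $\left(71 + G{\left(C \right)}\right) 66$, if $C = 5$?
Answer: $\frac{14278}{3} \approx 4759.3$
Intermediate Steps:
$G{\left(a \right)} = \frac{10}{9}$ ($G{\left(a \right)} = \frac{1}{9} \cdot 10 = \frac{10}{9}$)
$\left(71 + G{\left(C \right)}\right) 66 = \left(71 + \frac{10}{9}\right) 66 = \frac{649}{9} \cdot 66 = \frac{14278}{3}$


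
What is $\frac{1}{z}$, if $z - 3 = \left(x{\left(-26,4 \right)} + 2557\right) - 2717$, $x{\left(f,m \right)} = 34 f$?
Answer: $- \frac{1}{1041} \approx -0.00096061$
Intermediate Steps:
$z = -1041$ ($z = 3 + \left(\left(34 \left(-26\right) + 2557\right) - 2717\right) = 3 + \left(\left(-884 + 2557\right) - 2717\right) = 3 + \left(1673 - 2717\right) = 3 - 1044 = -1041$)
$\frac{1}{z} = \frac{1}{-1041} = - \frac{1}{1041}$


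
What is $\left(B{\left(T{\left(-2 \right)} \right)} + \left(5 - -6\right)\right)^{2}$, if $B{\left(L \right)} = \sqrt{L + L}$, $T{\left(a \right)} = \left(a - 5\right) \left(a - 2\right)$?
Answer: $177 + 44 \sqrt{14} \approx 341.63$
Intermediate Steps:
$T{\left(a \right)} = \left(-5 + a\right) \left(-2 + a\right)$
$B{\left(L \right)} = \sqrt{2} \sqrt{L}$ ($B{\left(L \right)} = \sqrt{2 L} = \sqrt{2} \sqrt{L}$)
$\left(B{\left(T{\left(-2 \right)} \right)} + \left(5 - -6\right)\right)^{2} = \left(\sqrt{2} \sqrt{10 + \left(-2\right)^{2} - -14} + \left(5 - -6\right)\right)^{2} = \left(\sqrt{2} \sqrt{10 + 4 + 14} + \left(5 + 6\right)\right)^{2} = \left(\sqrt{2} \sqrt{28} + 11\right)^{2} = \left(\sqrt{2} \cdot 2 \sqrt{7} + 11\right)^{2} = \left(2 \sqrt{14} + 11\right)^{2} = \left(11 + 2 \sqrt{14}\right)^{2}$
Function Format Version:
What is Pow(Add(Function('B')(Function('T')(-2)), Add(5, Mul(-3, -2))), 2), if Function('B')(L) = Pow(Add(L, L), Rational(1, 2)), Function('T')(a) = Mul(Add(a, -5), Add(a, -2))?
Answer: Add(177, Mul(44, Pow(14, Rational(1, 2)))) ≈ 341.63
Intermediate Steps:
Function('T')(a) = Mul(Add(-5, a), Add(-2, a))
Function('B')(L) = Mul(Pow(2, Rational(1, 2)), Pow(L, Rational(1, 2))) (Function('B')(L) = Pow(Mul(2, L), Rational(1, 2)) = Mul(Pow(2, Rational(1, 2)), Pow(L, Rational(1, 2))))
Pow(Add(Function('B')(Function('T')(-2)), Add(5, Mul(-3, -2))), 2) = Pow(Add(Mul(Pow(2, Rational(1, 2)), Pow(Add(10, Pow(-2, 2), Mul(-7, -2)), Rational(1, 2))), Add(5, Mul(-3, -2))), 2) = Pow(Add(Mul(Pow(2, Rational(1, 2)), Pow(Add(10, 4, 14), Rational(1, 2))), Add(5, 6)), 2) = Pow(Add(Mul(Pow(2, Rational(1, 2)), Pow(28, Rational(1, 2))), 11), 2) = Pow(Add(Mul(Pow(2, Rational(1, 2)), Mul(2, Pow(7, Rational(1, 2)))), 11), 2) = Pow(Add(Mul(2, Pow(14, Rational(1, 2))), 11), 2) = Pow(Add(11, Mul(2, Pow(14, Rational(1, 2)))), 2)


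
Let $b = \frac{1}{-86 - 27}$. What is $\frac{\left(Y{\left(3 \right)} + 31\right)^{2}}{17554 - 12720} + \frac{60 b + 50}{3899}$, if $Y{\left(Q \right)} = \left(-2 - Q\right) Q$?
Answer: $\frac{69906166}{1064898779} \approx 0.065646$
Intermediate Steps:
$b = - \frac{1}{113}$ ($b = \frac{1}{-113} = - \frac{1}{113} \approx -0.0088496$)
$Y{\left(Q \right)} = Q \left(-2 - Q\right)$
$\frac{\left(Y{\left(3 \right)} + 31\right)^{2}}{17554 - 12720} + \frac{60 b + 50}{3899} = \frac{\left(\left(-1\right) 3 \left(2 + 3\right) + 31\right)^{2}}{17554 - 12720} + \frac{60 \left(- \frac{1}{113}\right) + 50}{3899} = \frac{\left(\left(-1\right) 3 \cdot 5 + 31\right)^{2}}{17554 - 12720} + \left(- \frac{60}{113} + 50\right) \frac{1}{3899} = \frac{\left(-15 + 31\right)^{2}}{4834} + \frac{5590}{113} \cdot \frac{1}{3899} = 16^{2} \cdot \frac{1}{4834} + \frac{5590}{440587} = 256 \cdot \frac{1}{4834} + \frac{5590}{440587} = \frac{128}{2417} + \frac{5590}{440587} = \frac{69906166}{1064898779}$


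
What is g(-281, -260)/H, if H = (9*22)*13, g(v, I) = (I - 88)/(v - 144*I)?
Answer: -58/15941211 ≈ -3.6384e-6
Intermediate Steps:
g(v, I) = (-88 + I)/(v - 144*I)
H = 2574 (H = 198*13 = 2574)
g(-281, -260)/H = ((88 - 1*(-260))/(-1*(-281) + 144*(-260)))/2574 = ((88 + 260)/(281 - 37440))*(1/2574) = (348/(-37159))*(1/2574) = -1/37159*348*(1/2574) = -348/37159*1/2574 = -58/15941211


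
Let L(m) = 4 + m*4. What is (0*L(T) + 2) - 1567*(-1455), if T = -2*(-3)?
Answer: 2279987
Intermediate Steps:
T = 6
L(m) = 4 + 4*m
(0*L(T) + 2) - 1567*(-1455) = (0*(4 + 4*6) + 2) - 1567*(-1455) = (0*(4 + 24) + 2) + 2279985 = (0*28 + 2) + 2279985 = (0 + 2) + 2279985 = 2 + 2279985 = 2279987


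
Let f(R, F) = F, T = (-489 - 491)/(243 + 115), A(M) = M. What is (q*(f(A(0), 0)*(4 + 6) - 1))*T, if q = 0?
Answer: 0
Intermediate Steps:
T = -490/179 (T = -980/358 = -980*1/358 = -490/179 ≈ -2.7374)
(q*(f(A(0), 0)*(4 + 6) - 1))*T = (0*(0*(4 + 6) - 1))*(-490/179) = (0*(0*10 - 1))*(-490/179) = (0*(0 - 1))*(-490/179) = (0*(-1))*(-490/179) = 0*(-490/179) = 0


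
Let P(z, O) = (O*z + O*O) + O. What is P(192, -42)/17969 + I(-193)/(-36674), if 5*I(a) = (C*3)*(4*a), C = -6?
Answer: -668226/1558645 ≈ -0.42872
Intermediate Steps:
P(z, O) = O + O² + O*z (P(z, O) = (O*z + O²) + O = (O² + O*z) + O = O + O² + O*z)
I(a) = -72*a/5 (I(a) = ((-6*3)*(4*a))/5 = (-72*a)/5 = -72*a/5)
P(192, -42)/17969 + I(-193)/(-36674) = -42*(1 - 42 + 192)/17969 - 72/5*(-193)/(-36674) = -42*151*(1/17969) + (13896/5)*(-1/36674) = -6342*1/17969 - 6948/91685 = -6/17 - 6948/91685 = -668226/1558645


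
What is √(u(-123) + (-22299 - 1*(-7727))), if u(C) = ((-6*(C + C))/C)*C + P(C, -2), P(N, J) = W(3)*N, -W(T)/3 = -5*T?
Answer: I*√18631 ≈ 136.5*I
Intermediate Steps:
W(T) = 15*T (W(T) = -(-15)*T = 15*T)
P(N, J) = 45*N (P(N, J) = (15*3)*N = 45*N)
u(C) = 33*C (u(C) = ((-6*(C + C))/C)*C + 45*C = ((-12*C)/C)*C + 45*C = -12*C + 45*C = 33*C)
√(u(-123) + (-22299 - 1*(-7727))) = √(33*(-123) + (-22299 - 1*(-7727))) = √(-4059 + (-22299 + 7727)) = √(-4059 - 14572) = √(-18631) = I*√18631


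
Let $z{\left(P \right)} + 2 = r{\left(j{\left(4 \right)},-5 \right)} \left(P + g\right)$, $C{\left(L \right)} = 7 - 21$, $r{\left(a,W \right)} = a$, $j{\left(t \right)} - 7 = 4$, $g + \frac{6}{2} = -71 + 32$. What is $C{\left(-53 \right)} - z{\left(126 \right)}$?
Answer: $-936$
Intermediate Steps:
$g = -42$ ($g = -3 + \left(-71 + 32\right) = -3 - 39 = -42$)
$j{\left(t \right)} = 11$ ($j{\left(t \right)} = 7 + 4 = 11$)
$C{\left(L \right)} = -14$ ($C{\left(L \right)} = 7 - 21 = -14$)
$z{\left(P \right)} = -464 + 11 P$ ($z{\left(P \right)} = -2 + 11 \left(P - 42\right) = -2 + 11 \left(-42 + P\right) = -2 + \left(-462 + 11 P\right) = -464 + 11 P$)
$C{\left(-53 \right)} - z{\left(126 \right)} = -14 - \left(-464 + 11 \cdot 126\right) = -14 - \left(-464 + 1386\right) = -14 - 922 = -936$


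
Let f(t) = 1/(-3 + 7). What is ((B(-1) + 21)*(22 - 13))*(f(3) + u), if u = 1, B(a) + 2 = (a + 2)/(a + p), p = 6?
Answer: 216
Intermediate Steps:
B(a) = -2 + (2 + a)/(6 + a) (B(a) = -2 + (a + 2)/(a + 6) = -2 + (2 + a)/(6 + a))
f(t) = ¼ (f(t) = 1/4 = ¼)
((B(-1) + 21)*(22 - 13))*(f(3) + u) = (((-10 - 1*(-1))/(6 - 1) + 21)*(22 - 13))*(¼ + 1) = (((-10 + 1)/5 + 21)*9)*(5/4) = (((⅕)*(-9) + 21)*9)*(5/4) = ((-9/5 + 21)*9)*(5/4) = ((96/5)*9)*(5/4) = (864/5)*(5/4) = 216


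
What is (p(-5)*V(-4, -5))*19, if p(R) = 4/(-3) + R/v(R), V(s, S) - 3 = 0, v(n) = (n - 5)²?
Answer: -1577/20 ≈ -78.850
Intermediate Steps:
v(n) = (-5 + n)²
V(s, S) = 3 (V(s, S) = 3 + 0 = 3)
p(R) = -4/3 + R/(-5 + R)² (p(R) = 4/(-3) + R/((-5 + R)²) = 4*(-⅓) + R/(-5 + R)² = -4/3 + R/(-5 + R)²)
(p(-5)*V(-4, -5))*19 = ((-4/3 - 5/(-5 - 5)²)*3)*19 = ((-4/3 - 5/(-10)²)*3)*19 = ((-4/3 - 5*1/100)*3)*19 = ((-4/3 - 1/20)*3)*19 = -83/60*3*19 = -83/20*19 = -1577/20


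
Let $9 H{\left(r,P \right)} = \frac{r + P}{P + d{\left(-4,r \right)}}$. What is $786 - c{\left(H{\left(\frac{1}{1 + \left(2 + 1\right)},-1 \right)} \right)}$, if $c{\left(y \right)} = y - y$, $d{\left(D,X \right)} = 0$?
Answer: $786$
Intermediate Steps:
$H{\left(r,P \right)} = \frac{P + r}{9 P}$ ($H{\left(r,P \right)} = \frac{\left(r + P\right) \frac{1}{P + 0}}{9} = \frac{\left(P + r\right) \frac{1}{P}}{9} = \frac{\frac{1}{P} \left(P + r\right)}{9} = \frac{P + r}{9 P}$)
$c{\left(y \right)} = 0$
$786 - c{\left(H{\left(\frac{1}{1 + \left(2 + 1\right)},-1 \right)} \right)} = 786 - 0 = 786 + 0 = 786$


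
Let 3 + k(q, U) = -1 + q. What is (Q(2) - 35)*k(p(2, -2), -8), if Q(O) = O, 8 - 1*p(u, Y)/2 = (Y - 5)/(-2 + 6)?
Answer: -1023/2 ≈ -511.50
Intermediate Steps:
p(u, Y) = 37/2 - Y/2 (p(u, Y) = 16 - 2*(Y - 5)/(-2 + 6) = 16 - 2*(-5 + Y)/4 = 16 - 2*(-5/4 + Y/4) = 16 + (5/2 - Y/2) = 37/2 - Y/2)
k(q, U) = -4 + q (k(q, U) = -3 + (-1 + q) = -4 + q)
(Q(2) - 35)*k(p(2, -2), -8) = (2 - 35)*(-4 + (37/2 - 1/2*(-2))) = -33*(-4 + (37/2 + 1)) = -33*(-4 + 39/2) = -33*31/2 = -1023/2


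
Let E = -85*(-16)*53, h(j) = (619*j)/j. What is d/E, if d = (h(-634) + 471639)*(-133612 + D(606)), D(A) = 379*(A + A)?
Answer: 9614464493/4505 ≈ 2.1342e+6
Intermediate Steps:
D(A) = 758*A (D(A) = 379*(2*A) = 758*A)
h(j) = 619
d = 153831431888 (d = (619 + 471639)*(-133612 + 758*606) = 472258*(-133612 + 459348) = 472258*325736 = 153831431888)
E = 72080 (E = 1360*53 = 72080)
d/E = 153831431888/72080 = 153831431888*(1/72080) = 9614464493/4505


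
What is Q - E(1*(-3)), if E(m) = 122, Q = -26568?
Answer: -26690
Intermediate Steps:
Q - E(1*(-3)) = -26568 - 1*122 = -26568 - 122 = -26690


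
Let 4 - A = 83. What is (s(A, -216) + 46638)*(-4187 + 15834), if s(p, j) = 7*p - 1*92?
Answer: 535680471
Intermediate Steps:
A = -79 (A = 4 - 1*83 = 4 - 83 = -79)
s(p, j) = -92 + 7*p (s(p, j) = 7*p - 92 = -92 + 7*p)
(s(A, -216) + 46638)*(-4187 + 15834) = ((-92 + 7*(-79)) + 46638)*(-4187 + 15834) = ((-92 - 553) + 46638)*11647 = (-645 + 46638)*11647 = 45993*11647 = 535680471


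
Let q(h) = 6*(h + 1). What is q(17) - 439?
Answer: -331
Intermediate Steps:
q(h) = 6 + 6*h (q(h) = 6*(1 + h) = 6 + 6*h)
q(17) - 439 = (6 + 6*17) - 439 = (6 + 102) - 439 = 108 - 439 = -331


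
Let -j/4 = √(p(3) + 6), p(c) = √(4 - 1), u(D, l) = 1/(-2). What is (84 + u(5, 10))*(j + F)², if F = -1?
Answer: 167*(1 + 4*√(6 + √3))²/2 ≈ 12271.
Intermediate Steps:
u(D, l) = -½
p(c) = √3
j = -4*√(6 + √3) (j = -4*√(√3 + 6) = -4*√(6 + √3) ≈ -11.123)
(84 + u(5, 10))*(j + F)² = (84 - ½)*(-4*√(6 + √3) - 1)² = 167*(-1 - 4*√(6 + √3))²/2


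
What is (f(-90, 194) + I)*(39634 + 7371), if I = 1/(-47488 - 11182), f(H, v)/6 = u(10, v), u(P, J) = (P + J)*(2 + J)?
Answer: 132320651350279/11734 ≈ 1.1277e+10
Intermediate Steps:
u(P, J) = (2 + J)*(J + P) (u(P, J) = (J + P)*(2 + J) = (2 + J)*(J + P))
f(H, v) = 120 + 6*v² + 72*v (f(H, v) = 6*(v² + 2*v + 2*10 + v*10) = 6*(v² + 2*v + 20 + 10*v) = 6*(20 + v² + 12*v) = 120 + 6*v² + 72*v)
I = -1/58670 (I = 1/(-58670) = -1/58670 ≈ -1.7044e-5)
(f(-90, 194) + I)*(39634 + 7371) = ((120 + 6*194² + 72*194) - 1/58670)*(39634 + 7371) = ((120 + 6*37636 + 13968) - 1/58670)*47005 = ((120 + 225816 + 13968) - 1/58670)*47005 = (239904 - 1/58670)*47005 = (14075167679/58670)*47005 = 132320651350279/11734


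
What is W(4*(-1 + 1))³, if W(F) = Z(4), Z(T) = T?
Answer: 64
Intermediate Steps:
W(F) = 4
W(4*(-1 + 1))³ = 4³ = 64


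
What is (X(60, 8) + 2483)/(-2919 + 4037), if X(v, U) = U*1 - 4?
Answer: 2487/1118 ≈ 2.2245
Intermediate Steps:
X(v, U) = -4 + U (X(v, U) = U - 4 = -4 + U)
(X(60, 8) + 2483)/(-2919 + 4037) = ((-4 + 8) + 2483)/(-2919 + 4037) = (4 + 2483)/1118 = 2487*(1/1118) = 2487/1118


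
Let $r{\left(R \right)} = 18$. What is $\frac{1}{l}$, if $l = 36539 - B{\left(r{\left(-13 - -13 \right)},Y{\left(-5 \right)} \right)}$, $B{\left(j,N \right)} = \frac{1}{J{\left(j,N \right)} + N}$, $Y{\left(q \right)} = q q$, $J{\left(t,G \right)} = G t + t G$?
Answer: $\frac{925}{33798574} \approx 2.7368 \cdot 10^{-5}$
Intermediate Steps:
$J{\left(t,G \right)} = 2 G t$ ($J{\left(t,G \right)} = G t + G t = 2 G t$)
$Y{\left(q \right)} = q^{2}$
$B{\left(j,N \right)} = \frac{1}{N + 2 N j}$ ($B{\left(j,N \right)} = \frac{1}{2 N j + N} = \frac{1}{N + 2 N j}$)
$l = \frac{33798574}{925}$ ($l = 36539 - \frac{1}{\left(-5\right)^{2} \left(1 + 2 \cdot 18\right)} = 36539 - \frac{1}{25 \left(1 + 36\right)} = 36539 - \frac{1}{25 \cdot 37} = 36539 - \frac{1}{25} \cdot \frac{1}{37} = 36539 - \frac{1}{925} = \frac{33798574}{925} \approx 36539.0$)
$\frac{1}{l} = \frac{1}{\frac{33798574}{925}} = \frac{925}{33798574}$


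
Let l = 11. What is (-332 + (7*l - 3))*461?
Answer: -118938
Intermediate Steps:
(-332 + (7*l - 3))*461 = (-332 + (7*11 - 3))*461 = (-332 + (77 - 3))*461 = (-332 + 74)*461 = -258*461 = -118938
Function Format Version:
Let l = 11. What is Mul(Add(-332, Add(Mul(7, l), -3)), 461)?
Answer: -118938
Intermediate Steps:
Mul(Add(-332, Add(Mul(7, l), -3)), 461) = Mul(Add(-332, Add(Mul(7, 11), -3)), 461) = Mul(Add(-332, Add(77, -3)), 461) = Mul(Add(-332, 74), 461) = Mul(-258, 461) = -118938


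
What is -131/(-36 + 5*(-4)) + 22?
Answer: 1363/56 ≈ 24.339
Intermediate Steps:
-131/(-36 + 5*(-4)) + 22 = -131/(-36 - 20) + 22 = -131/(-56) + 22 = -1/56*(-131) + 22 = 131/56 + 22 = 1363/56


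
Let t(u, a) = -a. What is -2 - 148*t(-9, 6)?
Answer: 886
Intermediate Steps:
-2 - 148*t(-9, 6) = -2 - (-148)*6 = -2 - 148*(-6) = -2 + 888 = 886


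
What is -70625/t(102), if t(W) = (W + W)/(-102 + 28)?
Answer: 2613125/102 ≈ 25619.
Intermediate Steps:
t(W) = -W/37 (t(W) = (2*W)/(-74) = (2*W)*(-1/74) = -W/37)
-70625/t(102) = -70625/((-1/37*102)) = -70625/(-102/37) = -70625*(-37/102) = 2613125/102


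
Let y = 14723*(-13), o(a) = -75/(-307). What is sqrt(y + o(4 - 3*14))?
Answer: I*sqrt(18039141326)/307 ≈ 437.49*I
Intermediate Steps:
o(a) = 75/307 (o(a) = -75*(-1/307) = 75/307)
y = -191399
sqrt(y + o(4 - 3*14)) = sqrt(-191399 + 75/307) = sqrt(-58759418/307) = I*sqrt(18039141326)/307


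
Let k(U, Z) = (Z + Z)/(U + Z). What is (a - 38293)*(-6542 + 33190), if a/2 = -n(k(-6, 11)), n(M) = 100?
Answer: -1025761464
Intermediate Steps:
k(U, Z) = 2*Z/(U + Z) (k(U, Z) = (2*Z)/(U + Z) = 2*Z/(U + Z))
a = -200 (a = 2*(-1*100) = 2*(-100) = -200)
(a - 38293)*(-6542 + 33190) = (-200 - 38293)*(-6542 + 33190) = -38493*26648 = -1025761464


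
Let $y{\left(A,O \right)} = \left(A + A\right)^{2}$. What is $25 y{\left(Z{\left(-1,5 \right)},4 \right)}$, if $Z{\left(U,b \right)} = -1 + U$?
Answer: $400$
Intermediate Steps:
$y{\left(A,O \right)} = 4 A^{2}$ ($y{\left(A,O \right)} = \left(2 A\right)^{2} = 4 A^{2}$)
$25 y{\left(Z{\left(-1,5 \right)},4 \right)} = 25 \cdot 4 \left(-1 - 1\right)^{2} = 25 \cdot 4 \left(-2\right)^{2} = 25 \cdot 4 \cdot 4 = 25 \cdot 16 = 400$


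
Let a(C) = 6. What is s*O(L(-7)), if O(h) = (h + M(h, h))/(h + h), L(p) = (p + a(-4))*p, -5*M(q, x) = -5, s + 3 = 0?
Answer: -12/7 ≈ -1.7143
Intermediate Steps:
s = -3 (s = -3 + 0 = -3)
M(q, x) = 1 (M(q, x) = -1/5*(-5) = 1)
L(p) = p*(6 + p) (L(p) = (p + 6)*p = (6 + p)*p = p*(6 + p))
O(h) = (1 + h)/(2*h) (O(h) = (h + 1)/(h + h) = (1 + h)/((2*h)) = (1 + h)*(1/(2*h)) = (1 + h)/(2*h))
s*O(L(-7)) = -3*(1 - 7*(6 - 7))/(2*((-7*(6 - 7)))) = -3*(1 - 7*(-1))/(2*((-7*(-1)))) = -3*(1 + 7)/(2*7) = -3*8/(2*7) = -3*4/7 = -12/7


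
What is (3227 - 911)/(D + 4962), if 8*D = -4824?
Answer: 772/1453 ≈ 0.53131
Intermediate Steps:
D = -603 (D = (1/8)*(-4824) = -603)
(3227 - 911)/(D + 4962) = (3227 - 911)/(-603 + 4962) = 2316/4359 = 2316*(1/4359) = 772/1453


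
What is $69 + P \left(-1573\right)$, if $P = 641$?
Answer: $-1008224$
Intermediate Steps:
$69 + P \left(-1573\right) = 69 + 641 \left(-1573\right) = 69 - 1008293 = -1008224$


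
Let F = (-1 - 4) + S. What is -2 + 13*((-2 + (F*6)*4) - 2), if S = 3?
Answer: -678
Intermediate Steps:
F = -2 (F = (-1 - 4) + 3 = -5 + 3 = -2)
-2 + 13*((-2 + (F*6)*4) - 2) = -2 + 13*((-2 - 2*6*4) - 2) = -2 + 13*((-2 - 12*4) - 2) = -2 + 13*((-2 - 48) - 2) = -2 + 13*(-50 - 2) = -2 + 13*(-52) = -2 - 676 = -678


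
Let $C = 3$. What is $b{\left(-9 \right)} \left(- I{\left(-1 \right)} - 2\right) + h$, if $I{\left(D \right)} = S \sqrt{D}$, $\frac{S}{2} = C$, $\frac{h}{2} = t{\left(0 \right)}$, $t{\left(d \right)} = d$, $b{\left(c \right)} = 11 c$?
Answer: $198 + 594 i \approx 198.0 + 594.0 i$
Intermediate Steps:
$h = 0$ ($h = 2 \cdot 0 = 0$)
$S = 6$ ($S = 2 \cdot 3 = 6$)
$I{\left(D \right)} = 6 \sqrt{D}$
$b{\left(-9 \right)} \left(- I{\left(-1 \right)} - 2\right) + h = 11 \left(-9\right) \left(- 6 \sqrt{-1} - 2\right) + 0 = - 99 \left(- 6 i - 2\right) + 0 = - 99 \left(-2 - 6 i\right) + 0 = \left(198 + 594 i\right) + 0 = 198 + 594 i$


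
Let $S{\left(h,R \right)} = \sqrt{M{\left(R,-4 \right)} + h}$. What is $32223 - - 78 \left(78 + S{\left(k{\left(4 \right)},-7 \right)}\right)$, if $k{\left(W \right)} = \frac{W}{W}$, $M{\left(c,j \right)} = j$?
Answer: $38307 + 78 i \sqrt{3} \approx 38307.0 + 135.1 i$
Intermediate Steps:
$k{\left(W \right)} = 1$
$S{\left(h,R \right)} = \sqrt{-4 + h}$
$32223 - - 78 \left(78 + S{\left(k{\left(4 \right)},-7 \right)}\right) = 32223 - - 78 \left(78 + \sqrt{-4 + 1}\right) = 32223 - - 78 \left(78 + \sqrt{-3}\right) = 32223 - - 78 \left(78 + i \sqrt{3}\right) = 32223 - \left(-6084 - 78 i \sqrt{3}\right) = 32223 + \left(6084 + 78 i \sqrt{3}\right) = 38307 + 78 i \sqrt{3}$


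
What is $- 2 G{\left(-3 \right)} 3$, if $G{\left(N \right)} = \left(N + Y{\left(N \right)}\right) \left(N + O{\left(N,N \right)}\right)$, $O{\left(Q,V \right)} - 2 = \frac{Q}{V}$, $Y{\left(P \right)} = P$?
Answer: $0$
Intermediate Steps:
$O{\left(Q,V \right)} = 2 + \frac{Q}{V}$
$G{\left(N \right)} = 2 N \left(3 + N\right)$ ($G{\left(N \right)} = \left(N + N\right) \left(N + \left(2 + \frac{N}{N}\right)\right) = 2 N \left(N + \left(2 + 1\right)\right) = 2 N \left(N + 3\right) = 2 N \left(3 + N\right)$)
$- 2 G{\left(-3 \right)} 3 = - 2 \cdot 2 \left(-3\right) \left(3 - 3\right) 3 = - 2 \cdot 2 \left(-3\right) 0 \cdot 3 = \left(-2\right) 0 \cdot 3 = 0 \cdot 3 = 0$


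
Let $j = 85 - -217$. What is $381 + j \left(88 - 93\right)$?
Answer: $-1129$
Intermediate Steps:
$j = 302$ ($j = 85 + 217 = 302$)
$381 + j \left(88 - 93\right) = 381 + 302 \left(88 - 93\right) = 381 + 302 \left(-5\right) = 381 - 1510 = -1129$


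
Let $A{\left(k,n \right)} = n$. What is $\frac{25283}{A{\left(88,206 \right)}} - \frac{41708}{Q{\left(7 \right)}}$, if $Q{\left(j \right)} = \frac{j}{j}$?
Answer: $- \frac{8566565}{206} \approx -41585.0$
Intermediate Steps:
$Q{\left(j \right)} = 1$
$\frac{25283}{A{\left(88,206 \right)}} - \frac{41708}{Q{\left(7 \right)}} = \frac{25283}{206} - \frac{41708}{1} = 25283 \cdot \frac{1}{206} - 41708 = \frac{25283}{206} - 41708 = - \frac{8566565}{206}$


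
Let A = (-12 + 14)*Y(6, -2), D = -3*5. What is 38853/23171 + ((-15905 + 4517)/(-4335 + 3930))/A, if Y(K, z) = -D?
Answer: 122655883/46921275 ≈ 2.6141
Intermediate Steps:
D = -15
Y(K, z) = 15 (Y(K, z) = -1*(-15) = 15)
A = 30 (A = (-12 + 14)*15 = 2*15 = 30)
38853/23171 + ((-15905 + 4517)/(-4335 + 3930))/A = 38853/23171 + ((-15905 + 4517)/(-4335 + 3930))/30 = 38853*(1/23171) - 11388/(-405)*(1/30) = 38853/23171 - 11388*(-1/405)*(1/30) = 38853/23171 + (3796/135)*(1/30) = 38853/23171 + 1898/2025 = 122655883/46921275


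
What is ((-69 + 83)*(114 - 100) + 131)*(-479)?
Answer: -156633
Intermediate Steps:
((-69 + 83)*(114 - 100) + 131)*(-479) = (14*14 + 131)*(-479) = (196 + 131)*(-479) = 327*(-479) = -156633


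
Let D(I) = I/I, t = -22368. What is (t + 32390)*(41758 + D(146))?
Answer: 418508698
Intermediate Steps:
D(I) = 1
(t + 32390)*(41758 + D(146)) = (-22368 + 32390)*(41758 + 1) = 10022*41759 = 418508698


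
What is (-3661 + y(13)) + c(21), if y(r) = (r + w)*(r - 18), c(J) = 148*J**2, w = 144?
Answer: 60822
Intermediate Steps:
y(r) = (-18 + r)*(144 + r) (y(r) = (r + 144)*(r - 18) = (144 + r)*(-18 + r) = (-18 + r)*(144 + r))
(-3661 + y(13)) + c(21) = (-3661 + (-2592 + 13**2 + 126*13)) + 148*21**2 = (-3661 + (-2592 + 169 + 1638)) + 148*441 = (-3661 - 785) + 65268 = -4446 + 65268 = 60822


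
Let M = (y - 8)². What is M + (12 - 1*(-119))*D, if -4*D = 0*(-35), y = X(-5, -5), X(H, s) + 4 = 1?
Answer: 121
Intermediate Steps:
X(H, s) = -3 (X(H, s) = -4 + 1 = -3)
y = -3
D = 0 (D = -0*(-35) = -¼*0 = 0)
M = 121 (M = (-3 - 8)² = (-11)² = 121)
M + (12 - 1*(-119))*D = 121 + (12 - 1*(-119))*0 = 121 + (12 + 119)*0 = 121 + 131*0 = 121 + 0 = 121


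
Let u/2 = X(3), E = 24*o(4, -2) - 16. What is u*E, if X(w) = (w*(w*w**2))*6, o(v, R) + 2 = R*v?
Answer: -248832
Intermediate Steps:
o(v, R) = -2 + R*v
E = -256 (E = 24*(-2 - 2*4) - 16 = 24*(-2 - 8) - 16 = 24*(-10) - 16 = -240 - 16 = -256)
X(w) = 6*w**4 (X(w) = (w*w**3)*6 = w**4*6 = 6*w**4)
u = 972 (u = 2*(6*3**4) = 2*(6*81) = 2*486 = 972)
u*E = 972*(-256) = -248832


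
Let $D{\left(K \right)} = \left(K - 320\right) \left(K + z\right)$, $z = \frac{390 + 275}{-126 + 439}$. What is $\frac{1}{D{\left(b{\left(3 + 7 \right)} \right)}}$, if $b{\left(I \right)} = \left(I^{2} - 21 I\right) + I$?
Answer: $\frac{313}{12866700} \approx 2.4326 \cdot 10^{-5}$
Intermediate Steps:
$z = \frac{665}{313} \approx 2.1246$
$b{\left(I \right)} = I^{2} - 20 I$
$D{\left(K \right)} = \left(-320 + K\right) \left(\frac{665}{313} + K\right)$ ($D{\left(K \right)} = \left(K - 320\right) \left(K + \frac{665}{313}\right) = \left(-320 + K\right) \left(\frac{665}{313} + K\right)$)
$\frac{1}{D{\left(b{\left(3 + 7 \right)} \right)}} = \frac{1}{- \frac{212800}{313} + \left(\left(3 + 7\right) \left(-20 + \left(3 + 7\right)\right)\right)^{2} - \frac{99495 \left(3 + 7\right) \left(-20 + \left(3 + 7\right)\right)}{313}} = \frac{1}{- \frac{212800}{313} + \left(10 \left(-20 + 10\right)\right)^{2} - \frac{99495 \cdot 10 \left(-20 + 10\right)}{313}} = \frac{1}{- \frac{212800}{313} + \left(10 \left(-10\right)\right)^{2} - \frac{99495 \cdot 10 \left(-10\right)}{313}} = \frac{1}{- \frac{212800}{313} + \left(-100\right)^{2} - - \frac{9949500}{313}} = \frac{1}{- \frac{212800}{313} + 10000 + \frac{9949500}{313}} = \frac{1}{\frac{12866700}{313}} = \frac{313}{12866700}$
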